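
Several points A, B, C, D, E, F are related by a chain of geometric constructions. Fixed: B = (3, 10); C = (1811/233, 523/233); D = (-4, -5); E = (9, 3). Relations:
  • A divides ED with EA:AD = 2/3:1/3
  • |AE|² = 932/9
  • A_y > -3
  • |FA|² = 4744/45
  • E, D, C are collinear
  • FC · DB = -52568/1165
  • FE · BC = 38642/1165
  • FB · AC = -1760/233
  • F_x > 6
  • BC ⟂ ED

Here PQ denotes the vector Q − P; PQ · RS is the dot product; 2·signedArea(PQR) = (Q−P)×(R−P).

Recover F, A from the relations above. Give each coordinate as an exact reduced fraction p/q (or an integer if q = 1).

1. F_x = 33/5  [FC · DB = -52568/1165 ∩ FE · BC = 38642/1165]
2. F_y = 29/5  [FC · DB = -52568/1165 ∩ FE · BC = 38642/1165]
   → F = (33/5, 29/5)
3. A_x = 1/3  [FB · AC = -1760/233 ∩ A divides ED with EA:AD = 2/3:1/3]
4. A_y = -7/3  [FB · AC = -1760/233 ∩ A divides ED with EA:AD = 2/3:1/3]
   → A = (1/3, -7/3)

A = (1/3, -7/3)
F = (33/5, 29/5)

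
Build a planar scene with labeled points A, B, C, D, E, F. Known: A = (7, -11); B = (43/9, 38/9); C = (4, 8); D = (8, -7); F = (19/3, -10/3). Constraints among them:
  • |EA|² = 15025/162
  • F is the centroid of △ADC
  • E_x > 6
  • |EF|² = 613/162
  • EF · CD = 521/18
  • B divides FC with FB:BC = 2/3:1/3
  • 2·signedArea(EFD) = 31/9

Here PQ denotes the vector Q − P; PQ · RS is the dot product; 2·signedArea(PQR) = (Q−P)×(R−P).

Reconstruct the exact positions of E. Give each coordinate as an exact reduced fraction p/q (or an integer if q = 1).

1. E_x = 115/18  [2·signedArea(EFD) = 31/9 ∩ EF · CD = 521/18]
2. E_y = -25/18  [2·signedArea(EFD) = 31/9 ∩ EF · CD = 521/18]
   → E = (115/18, -25/18)

E = (115/18, -25/18)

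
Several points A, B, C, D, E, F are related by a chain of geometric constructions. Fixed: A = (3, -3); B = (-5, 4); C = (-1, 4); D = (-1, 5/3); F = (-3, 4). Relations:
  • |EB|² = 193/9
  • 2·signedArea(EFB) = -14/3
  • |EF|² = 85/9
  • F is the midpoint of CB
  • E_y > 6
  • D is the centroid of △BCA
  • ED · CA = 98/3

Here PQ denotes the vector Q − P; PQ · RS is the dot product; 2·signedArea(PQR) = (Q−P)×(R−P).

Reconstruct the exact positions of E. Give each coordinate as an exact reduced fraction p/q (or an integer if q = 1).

E = (-1, 19/3)

1. E_x = -1  [2·signedArea(EFB) = -14/3 ∩ ED · CA = 98/3]
2. E_y = 19/3  [2·signedArea(EFB) = -14/3 ∩ ED · CA = 98/3]
   → E = (-1, 19/3)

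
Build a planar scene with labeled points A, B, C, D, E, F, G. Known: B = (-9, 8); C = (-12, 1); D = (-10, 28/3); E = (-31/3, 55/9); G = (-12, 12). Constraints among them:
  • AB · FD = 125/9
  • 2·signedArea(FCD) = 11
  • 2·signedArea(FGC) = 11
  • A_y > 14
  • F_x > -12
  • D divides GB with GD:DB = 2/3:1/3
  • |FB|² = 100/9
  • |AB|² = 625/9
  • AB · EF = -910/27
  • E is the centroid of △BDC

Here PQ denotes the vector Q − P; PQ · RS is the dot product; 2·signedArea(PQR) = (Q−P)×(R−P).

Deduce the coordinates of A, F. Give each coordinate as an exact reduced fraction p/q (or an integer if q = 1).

1. F_x = -11  [2·signedArea(FCD) = 11 ∩ 2·signedArea(FGC) = 11]
2. F_y = 32/3  [2·signedArea(FCD) = 11 ∩ 2·signedArea(FGC) = 11]
   → F = (-11, 32/3)
3. A_x = -14  [AB · FD = 125/9 ∩ AB · EF = -910/27]
4. A_y = 44/3  [AB · FD = 125/9 ∩ AB · EF = -910/27]
   → A = (-14, 44/3)

A = (-14, 44/3)
F = (-11, 32/3)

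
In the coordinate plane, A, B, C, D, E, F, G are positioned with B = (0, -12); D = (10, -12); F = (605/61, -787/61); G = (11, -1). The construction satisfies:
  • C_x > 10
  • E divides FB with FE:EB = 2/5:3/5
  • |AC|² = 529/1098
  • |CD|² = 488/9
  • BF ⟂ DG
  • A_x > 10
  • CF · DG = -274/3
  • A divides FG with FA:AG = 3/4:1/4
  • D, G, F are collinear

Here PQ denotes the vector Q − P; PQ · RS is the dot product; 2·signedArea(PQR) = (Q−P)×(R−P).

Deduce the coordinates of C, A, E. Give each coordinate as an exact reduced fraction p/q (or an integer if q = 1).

A = (1309/122, -485/122)
C = (32/3, -14/3)
E = (363/61, -765/61)

1. C_x = 32/3  [line -1·x + -11·y + -122/3 = 0 ∩ |CD|² = 488/9]
2. C_y = -14/3  [line -1·x + -11·y + -122/3 = 0 ∩ |CD|² = 488/9]
   → C = (32/3, -14/3)
3. A_x = 1309/122  [A divides FG with FA:AG = 3/4:1/4]
4. A_y = -485/122  [A divides FG with FA:AG = 3/4:1/4]
   → A = (1309/122, -485/122)
5. E_x = 363/61  [E divides FB with FE:EB = 2/5:3/5]
6. E_y = -765/61  [E divides FB with FE:EB = 2/5:3/5]
   → E = (363/61, -765/61)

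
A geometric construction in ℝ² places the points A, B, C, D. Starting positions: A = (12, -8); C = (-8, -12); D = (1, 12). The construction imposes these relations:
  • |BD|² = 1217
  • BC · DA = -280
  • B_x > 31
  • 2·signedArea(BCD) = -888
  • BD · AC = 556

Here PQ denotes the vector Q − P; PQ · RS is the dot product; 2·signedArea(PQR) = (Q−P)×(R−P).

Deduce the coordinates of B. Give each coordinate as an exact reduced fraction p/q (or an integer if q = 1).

1. B_x = 32  [2·signedArea(BCD) = -888 ∩ BD · AC = 556]
2. B_y = -4  [2·signedArea(BCD) = -888 ∩ BD · AC = 556]
   → B = (32, -4)

B = (32, -4)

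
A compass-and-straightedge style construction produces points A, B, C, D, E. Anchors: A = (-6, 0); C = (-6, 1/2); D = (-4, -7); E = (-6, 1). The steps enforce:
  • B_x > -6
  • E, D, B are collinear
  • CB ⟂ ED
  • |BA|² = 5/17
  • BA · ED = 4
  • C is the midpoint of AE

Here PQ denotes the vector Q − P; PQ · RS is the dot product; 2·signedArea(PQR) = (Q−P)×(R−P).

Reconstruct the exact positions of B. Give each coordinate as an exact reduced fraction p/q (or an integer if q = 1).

B = (-100/17, 9/17)

1. B_x = -100/17  [E, D, B are collinear ∩ CB ⟂ ED]
2. B_y = 9/17  [E, D, B are collinear ∩ CB ⟂ ED]
   → B = (-100/17, 9/17)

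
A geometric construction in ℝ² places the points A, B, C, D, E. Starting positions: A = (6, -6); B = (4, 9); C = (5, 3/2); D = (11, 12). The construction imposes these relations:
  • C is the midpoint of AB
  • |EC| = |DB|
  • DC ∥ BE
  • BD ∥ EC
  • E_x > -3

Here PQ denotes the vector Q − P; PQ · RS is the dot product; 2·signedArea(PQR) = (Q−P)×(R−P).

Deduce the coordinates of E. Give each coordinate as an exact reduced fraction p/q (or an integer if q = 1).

1. E_x = -2  [BD ∥ EC ∩ DC ∥ BE]
2. E_y = -3/2  [BD ∥ EC ∩ DC ∥ BE]
   → E = (-2, -3/2)

E = (-2, -3/2)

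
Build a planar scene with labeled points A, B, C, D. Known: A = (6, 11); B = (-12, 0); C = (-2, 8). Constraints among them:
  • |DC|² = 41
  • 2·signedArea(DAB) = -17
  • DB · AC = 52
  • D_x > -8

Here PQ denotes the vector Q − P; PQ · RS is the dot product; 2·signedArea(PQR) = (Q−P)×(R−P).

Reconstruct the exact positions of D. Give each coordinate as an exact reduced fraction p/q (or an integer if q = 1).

1. D_x = -7  [DB · AC = 52 ∩ 2·signedArea(DAB) = -17]
2. D_y = 4  [DB · AC = 52 ∩ 2·signedArea(DAB) = -17]
   → D = (-7, 4)

D = (-7, 4)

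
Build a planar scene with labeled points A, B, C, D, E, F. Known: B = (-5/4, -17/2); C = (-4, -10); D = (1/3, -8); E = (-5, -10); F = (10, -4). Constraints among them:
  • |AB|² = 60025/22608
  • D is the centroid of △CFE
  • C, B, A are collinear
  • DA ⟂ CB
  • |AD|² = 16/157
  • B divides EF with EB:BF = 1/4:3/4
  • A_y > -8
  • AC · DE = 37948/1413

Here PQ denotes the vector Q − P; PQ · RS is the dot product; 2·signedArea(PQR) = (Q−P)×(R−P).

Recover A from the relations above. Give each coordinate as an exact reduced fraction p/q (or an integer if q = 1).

1. A_x = 85/471  [C, B, A are collinear ∩ DA ⟂ CB]
2. A_y = -1212/157  [C, B, A are collinear ∩ DA ⟂ CB]
   → A = (85/471, -1212/157)

A = (85/471, -1212/157)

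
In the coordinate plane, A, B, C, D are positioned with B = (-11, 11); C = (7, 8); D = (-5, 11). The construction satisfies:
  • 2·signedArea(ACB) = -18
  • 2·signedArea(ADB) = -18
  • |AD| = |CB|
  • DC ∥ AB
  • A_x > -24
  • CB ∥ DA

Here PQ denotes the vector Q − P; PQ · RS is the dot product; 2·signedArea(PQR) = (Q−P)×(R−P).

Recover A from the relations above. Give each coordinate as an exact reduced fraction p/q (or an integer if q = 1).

1. A_x = -23  [DC ∥ AB ∩ CB ∥ DA]
2. A_y = 14  [DC ∥ AB ∩ CB ∥ DA]
   → A = (-23, 14)

A = (-23, 14)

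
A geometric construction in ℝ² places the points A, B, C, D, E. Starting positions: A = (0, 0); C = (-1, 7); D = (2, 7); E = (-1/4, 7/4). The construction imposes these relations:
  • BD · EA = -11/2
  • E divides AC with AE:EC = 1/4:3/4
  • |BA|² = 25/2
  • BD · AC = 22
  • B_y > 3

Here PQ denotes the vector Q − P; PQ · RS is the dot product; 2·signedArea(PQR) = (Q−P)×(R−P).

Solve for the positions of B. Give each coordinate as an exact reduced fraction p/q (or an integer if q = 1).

B = (-1/2, 7/2)

1. B_x = -1/2  [line 1·x + -7·y + 25 = 0 ∩ |BA|² = 25/2]
2. B_y = 7/2  [line 1·x + -7·y + 25 = 0 ∩ |BA|² = 25/2]
   → B = (-1/2, 7/2)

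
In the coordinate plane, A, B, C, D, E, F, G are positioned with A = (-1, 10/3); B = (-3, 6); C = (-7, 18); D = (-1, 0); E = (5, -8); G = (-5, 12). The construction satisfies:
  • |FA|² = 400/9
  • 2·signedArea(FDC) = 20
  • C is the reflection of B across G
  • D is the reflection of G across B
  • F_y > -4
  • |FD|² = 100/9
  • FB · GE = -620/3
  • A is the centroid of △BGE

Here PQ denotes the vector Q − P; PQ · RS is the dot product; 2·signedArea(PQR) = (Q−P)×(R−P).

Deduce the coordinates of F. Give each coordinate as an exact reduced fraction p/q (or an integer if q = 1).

1. F_x = -1  [2·signedArea(FDC) = 20 ∩ FB · GE = -620/3]
2. F_y = -10/3  [2·signedArea(FDC) = 20 ∩ FB · GE = -620/3]
   → F = (-1, -10/3)

F = (-1, -10/3)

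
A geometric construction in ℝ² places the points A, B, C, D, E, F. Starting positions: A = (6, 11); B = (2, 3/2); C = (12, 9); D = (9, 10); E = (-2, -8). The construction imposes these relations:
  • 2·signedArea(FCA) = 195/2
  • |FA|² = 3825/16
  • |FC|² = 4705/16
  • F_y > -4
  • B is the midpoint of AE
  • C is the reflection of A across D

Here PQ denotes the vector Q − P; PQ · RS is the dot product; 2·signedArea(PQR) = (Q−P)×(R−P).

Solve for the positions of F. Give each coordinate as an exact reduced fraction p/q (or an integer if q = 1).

1. F_x = 0  [line -2·x + -6·y + -39/2 = 0 ∩ |FA|² = 3825/16]
2. F_y = -13/4  [line -2·x + -6·y + -39/2 = 0 ∩ |FA|² = 3825/16]
   → F = (0, -13/4)

F = (0, -13/4)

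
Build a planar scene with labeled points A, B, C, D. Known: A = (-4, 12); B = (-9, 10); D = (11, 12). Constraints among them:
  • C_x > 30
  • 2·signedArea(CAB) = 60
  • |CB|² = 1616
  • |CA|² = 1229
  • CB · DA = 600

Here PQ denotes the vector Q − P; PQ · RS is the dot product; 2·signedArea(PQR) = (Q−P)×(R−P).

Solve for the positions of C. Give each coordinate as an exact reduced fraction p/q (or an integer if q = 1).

C = (31, 14)

1. C_x = 31  [2·signedArea(CAB) = 60 ∩ CB · DA = 600]
2. C_y = 14  [2·signedArea(CAB) = 60 ∩ CB · DA = 600]
   → C = (31, 14)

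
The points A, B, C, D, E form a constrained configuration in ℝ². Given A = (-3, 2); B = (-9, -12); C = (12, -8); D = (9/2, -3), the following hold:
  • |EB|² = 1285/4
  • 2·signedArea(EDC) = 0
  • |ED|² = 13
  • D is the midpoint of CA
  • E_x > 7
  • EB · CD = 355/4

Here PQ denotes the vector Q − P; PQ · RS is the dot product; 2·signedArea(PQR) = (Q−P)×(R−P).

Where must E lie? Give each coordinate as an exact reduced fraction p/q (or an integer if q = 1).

E = (15/2, -5)

1. E_x = 15/2  [2·signedArea(EDC) = 0 ∩ EB · CD = 355/4]
2. E_y = -5  [2·signedArea(EDC) = 0 ∩ EB · CD = 355/4]
   → E = (15/2, -5)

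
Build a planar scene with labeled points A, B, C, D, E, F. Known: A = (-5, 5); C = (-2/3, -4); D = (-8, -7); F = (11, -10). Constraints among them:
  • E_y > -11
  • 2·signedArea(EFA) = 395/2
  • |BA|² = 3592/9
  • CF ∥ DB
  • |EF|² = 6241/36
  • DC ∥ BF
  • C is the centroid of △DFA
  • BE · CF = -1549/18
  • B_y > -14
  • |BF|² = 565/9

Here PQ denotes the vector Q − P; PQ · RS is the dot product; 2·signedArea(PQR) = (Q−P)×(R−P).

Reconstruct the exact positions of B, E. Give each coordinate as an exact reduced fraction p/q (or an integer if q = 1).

1. B_x = 11/3  [DC ∥ BF ∩ CF ∥ DB]
2. B_y = -13  [DC ∥ BF ∩ CF ∥ DB]
   → B = (11/3, -13)
3. E_x = -13/6  [2·signedArea(EFA) = 395/2 ∩ BE · CF = -1549/18]
4. E_y = -10  [2·signedArea(EFA) = 395/2 ∩ BE · CF = -1549/18]
   → E = (-13/6, -10)

B = (11/3, -13)
E = (-13/6, -10)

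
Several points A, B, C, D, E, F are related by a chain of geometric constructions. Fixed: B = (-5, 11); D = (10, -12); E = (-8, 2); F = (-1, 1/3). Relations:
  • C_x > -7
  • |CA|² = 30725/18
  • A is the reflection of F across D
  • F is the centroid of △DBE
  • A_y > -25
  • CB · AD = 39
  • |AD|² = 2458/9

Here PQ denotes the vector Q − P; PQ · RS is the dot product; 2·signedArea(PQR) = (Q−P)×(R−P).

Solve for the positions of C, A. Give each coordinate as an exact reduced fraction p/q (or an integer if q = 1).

1. A_x = 21  [A is the reflection of F across D]
2. A_y = -73/3  [A is the reflection of F across D]
   → A = (21, -73/3)
3. C_x = -13/2  [line 11·x + -37/3·y + 455/3 = 0 ∩ |CA|² = 30725/18]
4. C_y = 13/2  [line 11·x + -37/3·y + 455/3 = 0 ∩ |CA|² = 30725/18]
   → C = (-13/2, 13/2)

A = (21, -73/3)
C = (-13/2, 13/2)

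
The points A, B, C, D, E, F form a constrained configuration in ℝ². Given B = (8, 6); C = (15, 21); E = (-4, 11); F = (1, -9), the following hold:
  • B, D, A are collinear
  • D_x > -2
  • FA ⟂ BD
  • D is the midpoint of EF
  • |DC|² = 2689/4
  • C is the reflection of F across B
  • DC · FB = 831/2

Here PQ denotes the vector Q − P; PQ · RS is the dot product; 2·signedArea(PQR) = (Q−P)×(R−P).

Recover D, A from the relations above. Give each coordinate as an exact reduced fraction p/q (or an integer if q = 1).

A = (-1689/461, -64/461)
D = (-3/2, 1)

1. D_x = -3/2  [D is the midpoint of EF]
2. D_y = 1  [D is the midpoint of EF]
   → D = (-3/2, 1)
3. A_x = -1689/461  [B, D, A are collinear ∩ FA ⟂ BD]
4. A_y = -64/461  [B, D, A are collinear ∩ FA ⟂ BD]
   → A = (-1689/461, -64/461)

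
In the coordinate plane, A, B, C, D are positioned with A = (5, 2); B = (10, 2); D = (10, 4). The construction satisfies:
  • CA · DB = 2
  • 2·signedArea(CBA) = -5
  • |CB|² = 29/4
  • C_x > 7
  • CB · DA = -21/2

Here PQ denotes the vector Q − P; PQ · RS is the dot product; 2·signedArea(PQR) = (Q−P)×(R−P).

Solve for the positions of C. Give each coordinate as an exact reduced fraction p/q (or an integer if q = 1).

1. C_x = 15/2  [CB · DA = -21/2 ∩ CA · DB = 2]
2. C_y = 3  [CB · DA = -21/2 ∩ CA · DB = 2]
   → C = (15/2, 3)

C = (15/2, 3)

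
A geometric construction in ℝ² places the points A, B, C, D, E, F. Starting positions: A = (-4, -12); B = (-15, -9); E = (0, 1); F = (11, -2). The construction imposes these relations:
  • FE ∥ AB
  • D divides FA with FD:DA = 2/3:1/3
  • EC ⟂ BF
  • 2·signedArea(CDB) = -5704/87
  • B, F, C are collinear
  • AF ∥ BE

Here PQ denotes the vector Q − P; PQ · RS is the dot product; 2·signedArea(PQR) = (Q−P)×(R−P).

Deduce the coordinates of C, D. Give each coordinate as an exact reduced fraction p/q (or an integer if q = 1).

1. C_x = 217/145  [B, F, C are collinear ∩ EC ⟂ BF]
2. C_y = -661/145  [B, F, C are collinear ∩ EC ⟂ BF]
   → C = (217/145, -661/145)
3. D_x = 1  [D divides FA with FD:DA = 2/3:1/3]
4. D_y = -26/3  [D divides FA with FD:DA = 2/3:1/3]
   → D = (1, -26/3)

C = (217/145, -661/145)
D = (1, -26/3)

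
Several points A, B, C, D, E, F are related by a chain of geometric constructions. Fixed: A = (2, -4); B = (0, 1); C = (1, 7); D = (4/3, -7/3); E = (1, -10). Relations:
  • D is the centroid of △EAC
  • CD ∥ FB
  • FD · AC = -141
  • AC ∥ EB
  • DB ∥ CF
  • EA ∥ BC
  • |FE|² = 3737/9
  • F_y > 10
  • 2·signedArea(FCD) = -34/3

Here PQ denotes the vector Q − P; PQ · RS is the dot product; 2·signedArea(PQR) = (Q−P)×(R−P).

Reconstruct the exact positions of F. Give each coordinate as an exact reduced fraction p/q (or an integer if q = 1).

1. F_x = -1/3  [CD ∥ FB ∩ DB ∥ CF]
2. F_y = 31/3  [CD ∥ FB ∩ DB ∥ CF]
   → F = (-1/3, 31/3)

F = (-1/3, 31/3)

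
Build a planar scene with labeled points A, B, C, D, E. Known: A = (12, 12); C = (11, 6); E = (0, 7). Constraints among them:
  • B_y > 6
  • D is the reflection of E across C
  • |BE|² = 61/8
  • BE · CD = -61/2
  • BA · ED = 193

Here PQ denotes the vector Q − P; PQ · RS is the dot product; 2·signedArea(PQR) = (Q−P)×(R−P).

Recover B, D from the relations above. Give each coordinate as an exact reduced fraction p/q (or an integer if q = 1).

B = (11/4, 27/4)
D = (22, 5)

1. D_x = 22  [D is the reflection of E across C]
2. D_y = 5  [D is the reflection of E across C]
   → D = (22, 5)
3. B_x = 11/4  [line -22·x + 2·y + 47 = 0 ∩ |BE|² = 61/8]
4. B_y = 27/4  [line -22·x + 2·y + 47 = 0 ∩ |BE|² = 61/8]
   → B = (11/4, 27/4)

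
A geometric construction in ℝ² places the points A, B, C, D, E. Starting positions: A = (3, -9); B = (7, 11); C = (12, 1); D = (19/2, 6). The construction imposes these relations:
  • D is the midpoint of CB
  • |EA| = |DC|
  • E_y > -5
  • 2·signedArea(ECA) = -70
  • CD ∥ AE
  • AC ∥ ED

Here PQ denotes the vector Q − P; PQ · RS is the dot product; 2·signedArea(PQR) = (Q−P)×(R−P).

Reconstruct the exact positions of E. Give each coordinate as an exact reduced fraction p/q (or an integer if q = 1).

1. E_x = 1/2  [AC ∥ ED ∩ CD ∥ AE]
2. E_y = -4  [AC ∥ ED ∩ CD ∥ AE]
   → E = (1/2, -4)

E = (1/2, -4)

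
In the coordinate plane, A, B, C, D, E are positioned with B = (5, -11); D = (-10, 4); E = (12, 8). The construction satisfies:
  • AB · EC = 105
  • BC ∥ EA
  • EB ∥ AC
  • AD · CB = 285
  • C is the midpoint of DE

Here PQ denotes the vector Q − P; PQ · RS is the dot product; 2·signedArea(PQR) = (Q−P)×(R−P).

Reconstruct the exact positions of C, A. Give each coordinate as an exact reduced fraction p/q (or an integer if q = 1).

1. C_x = 1  [C is the midpoint of DE]
2. C_y = 6  [C is the midpoint of DE]
   → C = (1, 6)
3. A_x = 8  [EB ∥ AC ∩ BC ∥ EA]
4. A_y = 25  [EB ∥ AC ∩ BC ∥ EA]
   → A = (8, 25)

A = (8, 25)
C = (1, 6)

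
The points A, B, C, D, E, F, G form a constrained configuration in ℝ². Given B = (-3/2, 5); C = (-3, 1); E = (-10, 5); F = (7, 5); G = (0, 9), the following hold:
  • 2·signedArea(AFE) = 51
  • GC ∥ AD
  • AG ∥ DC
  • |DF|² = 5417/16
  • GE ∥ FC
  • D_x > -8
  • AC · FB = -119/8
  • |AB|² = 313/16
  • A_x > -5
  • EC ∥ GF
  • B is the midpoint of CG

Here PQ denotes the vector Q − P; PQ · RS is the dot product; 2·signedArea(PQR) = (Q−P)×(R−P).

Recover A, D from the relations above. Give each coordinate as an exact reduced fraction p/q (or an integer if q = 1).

1. A_x = -19/4  [AC · FB = -119/8 ∩ 2·signedArea(AFE) = 51]
2. A_y = 2  [AC · FB = -119/8 ∩ 2·signedArea(AFE) = 51]
   → A = (-19/4, 2)
3. D_x = -31/4  [AG ∥ DC ∩ GC ∥ AD]
4. D_y = -6  [AG ∥ DC ∩ GC ∥ AD]
   → D = (-31/4, -6)

A = (-19/4, 2)
D = (-31/4, -6)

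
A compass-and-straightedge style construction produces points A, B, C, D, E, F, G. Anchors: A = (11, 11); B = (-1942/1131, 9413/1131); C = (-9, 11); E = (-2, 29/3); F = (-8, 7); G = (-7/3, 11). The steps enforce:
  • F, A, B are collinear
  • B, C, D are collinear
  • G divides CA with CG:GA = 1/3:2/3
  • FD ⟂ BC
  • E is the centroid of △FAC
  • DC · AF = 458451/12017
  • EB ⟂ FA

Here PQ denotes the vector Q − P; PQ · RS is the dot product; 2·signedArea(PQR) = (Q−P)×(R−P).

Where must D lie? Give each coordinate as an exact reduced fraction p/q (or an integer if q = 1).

D = (-30913992/4530409, 46209983/4530409)

1. D_x = -30913992/4530409  [B, C, D are collinear ∩ FD ⟂ BC]
2. D_y = 46209983/4530409  [B, C, D are collinear ∩ FD ⟂ BC]
   → D = (-30913992/4530409, 46209983/4530409)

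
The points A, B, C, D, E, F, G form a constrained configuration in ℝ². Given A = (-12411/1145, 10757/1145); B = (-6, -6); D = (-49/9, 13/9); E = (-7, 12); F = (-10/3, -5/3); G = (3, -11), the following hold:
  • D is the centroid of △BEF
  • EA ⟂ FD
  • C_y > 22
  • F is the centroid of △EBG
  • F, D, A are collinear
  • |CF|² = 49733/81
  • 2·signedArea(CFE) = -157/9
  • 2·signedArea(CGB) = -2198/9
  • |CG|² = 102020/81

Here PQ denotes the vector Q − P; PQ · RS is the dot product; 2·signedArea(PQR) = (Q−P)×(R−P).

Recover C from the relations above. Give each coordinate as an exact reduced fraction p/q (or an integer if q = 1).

C = (-77/9, 203/9)

1. C_x = -77/9  [2·signedArea(CFE) = -157/9 ∩ 2·signedArea(CGB) = -2198/9]
2. C_y = 203/9  [2·signedArea(CFE) = -157/9 ∩ 2·signedArea(CGB) = -2198/9]
   → C = (-77/9, 203/9)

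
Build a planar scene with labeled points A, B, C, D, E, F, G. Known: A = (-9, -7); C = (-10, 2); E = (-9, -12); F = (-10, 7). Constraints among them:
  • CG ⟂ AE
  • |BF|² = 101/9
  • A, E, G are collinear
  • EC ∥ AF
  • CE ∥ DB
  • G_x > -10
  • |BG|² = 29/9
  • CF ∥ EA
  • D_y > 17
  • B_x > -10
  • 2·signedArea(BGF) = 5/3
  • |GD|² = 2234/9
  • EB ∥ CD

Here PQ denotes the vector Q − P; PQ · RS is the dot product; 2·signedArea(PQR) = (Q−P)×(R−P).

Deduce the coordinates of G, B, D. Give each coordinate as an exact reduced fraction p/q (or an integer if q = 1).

1. G_x = -9  [A, E, G are collinear ∩ CG ⟂ AE]
2. G_y = 2  [A, E, G are collinear ∩ CG ⟂ AE]
   → G = (-9, 2)
3. B_x = -29/3  [line -5·x + -1·y + -134/3 = 0 ∩ |BF|² = 101/9]
4. B_y = 11/3  [line -5·x + -1·y + -134/3 = 0 ∩ |BF|² = 101/9]
   → B = (-29/3, 11/3)
5. D_x = -32/3  [CE ∥ DB ∩ EB ∥ CD]
6. D_y = 53/3  [CE ∥ DB ∩ EB ∥ CD]
   → D = (-32/3, 53/3)

B = (-29/3, 11/3)
D = (-32/3, 53/3)
G = (-9, 2)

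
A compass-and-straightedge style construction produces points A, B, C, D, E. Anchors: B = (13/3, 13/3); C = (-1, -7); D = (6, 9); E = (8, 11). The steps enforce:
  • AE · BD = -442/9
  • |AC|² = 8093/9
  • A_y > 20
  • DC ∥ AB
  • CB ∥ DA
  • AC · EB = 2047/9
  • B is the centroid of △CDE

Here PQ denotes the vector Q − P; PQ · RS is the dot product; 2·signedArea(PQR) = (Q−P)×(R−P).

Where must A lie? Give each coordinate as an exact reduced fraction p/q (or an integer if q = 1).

1. A_x = 34/3  [DC ∥ AB ∩ CB ∥ DA]
2. A_y = 61/3  [DC ∥ AB ∩ CB ∥ DA]
   → A = (34/3, 61/3)

A = (34/3, 61/3)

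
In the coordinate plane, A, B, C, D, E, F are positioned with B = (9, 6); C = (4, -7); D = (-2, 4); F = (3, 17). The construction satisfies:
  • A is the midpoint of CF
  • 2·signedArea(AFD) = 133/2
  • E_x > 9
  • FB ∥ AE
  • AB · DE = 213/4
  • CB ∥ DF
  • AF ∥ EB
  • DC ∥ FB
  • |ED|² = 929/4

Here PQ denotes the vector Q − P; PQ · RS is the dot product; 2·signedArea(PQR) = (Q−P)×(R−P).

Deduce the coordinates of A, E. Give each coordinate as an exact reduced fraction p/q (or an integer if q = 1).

A = (7/2, 5)
E = (19/2, -6)

1. A_x = 7/2  [A is the midpoint of CF]
2. A_y = 5  [A is the midpoint of CF]
   → A = (7/2, 5)
3. E_x = 19/2  [AF ∥ EB ∩ FB ∥ AE]
4. E_y = -6  [AF ∥ EB ∩ FB ∥ AE]
   → E = (19/2, -6)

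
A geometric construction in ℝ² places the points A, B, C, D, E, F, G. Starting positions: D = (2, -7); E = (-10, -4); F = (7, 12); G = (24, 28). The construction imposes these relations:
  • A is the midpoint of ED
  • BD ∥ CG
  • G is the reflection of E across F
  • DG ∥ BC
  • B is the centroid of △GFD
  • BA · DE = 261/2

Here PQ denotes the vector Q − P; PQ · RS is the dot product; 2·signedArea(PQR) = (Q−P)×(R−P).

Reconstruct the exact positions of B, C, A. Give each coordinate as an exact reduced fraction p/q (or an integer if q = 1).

1. B_x = 11  [B is the centroid of △GFD]
2. B_y = 11  [B is the centroid of △GFD]
   → B = (11, 11)
3. C_x = 33  [BD ∥ CG ∩ DG ∥ BC]
4. C_y = 46  [BD ∥ CG ∩ DG ∥ BC]
   → C = (33, 46)
5. A_x = -4  [A is the midpoint of ED]
6. A_y = -11/2  [A is the midpoint of ED]
   → A = (-4, -11/2)

A = (-4, -11/2)
B = (11, 11)
C = (33, 46)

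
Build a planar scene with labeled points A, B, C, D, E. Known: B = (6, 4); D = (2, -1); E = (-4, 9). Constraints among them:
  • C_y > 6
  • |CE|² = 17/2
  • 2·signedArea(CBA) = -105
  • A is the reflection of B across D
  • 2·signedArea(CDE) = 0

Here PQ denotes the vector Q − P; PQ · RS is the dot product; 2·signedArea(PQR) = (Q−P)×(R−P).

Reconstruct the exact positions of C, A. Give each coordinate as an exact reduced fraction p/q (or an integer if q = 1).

A = (-2, -6)
C = (-5/2, 13/2)

1. A_x = -2  [A is the reflection of B across D]
2. A_y = -6  [A is the reflection of B across D]
   → A = (-2, -6)
3. C_x = -5/2  [2·signedArea(CDE) = 0 ∩ 2·signedArea(CBA) = -105]
4. C_y = 13/2  [2·signedArea(CDE) = 0 ∩ 2·signedArea(CBA) = -105]
   → C = (-5/2, 13/2)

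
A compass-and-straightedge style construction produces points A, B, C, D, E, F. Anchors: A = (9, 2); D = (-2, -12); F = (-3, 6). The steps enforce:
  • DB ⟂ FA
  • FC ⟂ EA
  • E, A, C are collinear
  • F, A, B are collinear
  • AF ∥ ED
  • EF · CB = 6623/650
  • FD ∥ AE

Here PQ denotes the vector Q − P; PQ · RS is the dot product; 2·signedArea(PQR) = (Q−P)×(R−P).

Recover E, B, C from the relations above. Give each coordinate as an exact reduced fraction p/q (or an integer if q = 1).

B = (33/10, 39/10)
C = (2841/325, 2162/325)
E = (10, -16)

1. E_x = 10  [AF ∥ ED ∩ FD ∥ AE]
2. E_y = -16  [AF ∥ ED ∩ FD ∥ AE]
   → E = (10, -16)
3. B_x = 33/10  [F, A, B are collinear ∩ DB ⟂ FA]
4. B_y = 39/10  [F, A, B are collinear ∩ DB ⟂ FA]
   → B = (33/10, 39/10)
5. C_x = 2841/325  [E, A, C are collinear ∩ FC ⟂ EA]
6. C_y = 2162/325  [E, A, C are collinear ∩ FC ⟂ EA]
   → C = (2841/325, 2162/325)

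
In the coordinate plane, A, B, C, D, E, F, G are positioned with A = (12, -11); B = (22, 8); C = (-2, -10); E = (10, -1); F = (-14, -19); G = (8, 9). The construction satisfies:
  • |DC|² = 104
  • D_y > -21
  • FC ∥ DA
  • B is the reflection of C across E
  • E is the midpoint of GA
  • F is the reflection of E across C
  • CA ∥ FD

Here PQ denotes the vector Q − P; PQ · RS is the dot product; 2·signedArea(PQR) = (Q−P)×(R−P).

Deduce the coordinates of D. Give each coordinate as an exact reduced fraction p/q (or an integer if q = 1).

1. D_x = 0  [FC ∥ DA ∩ CA ∥ FD]
2. D_y = -20  [FC ∥ DA ∩ CA ∥ FD]
   → D = (0, -20)

D = (0, -20)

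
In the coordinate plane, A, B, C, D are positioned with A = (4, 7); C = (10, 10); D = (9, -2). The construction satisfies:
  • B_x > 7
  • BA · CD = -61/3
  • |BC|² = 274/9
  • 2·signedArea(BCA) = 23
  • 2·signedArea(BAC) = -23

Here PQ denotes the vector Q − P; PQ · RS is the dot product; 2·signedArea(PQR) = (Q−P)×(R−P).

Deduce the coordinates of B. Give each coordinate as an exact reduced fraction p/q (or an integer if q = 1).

B = (23/3, 5)

1. B_x = 23/3  [BA · CD = -61/3 ∩ 2·signedArea(BCA) = 23]
2. B_y = 5  [BA · CD = -61/3 ∩ 2·signedArea(BCA) = 23]
   → B = (23/3, 5)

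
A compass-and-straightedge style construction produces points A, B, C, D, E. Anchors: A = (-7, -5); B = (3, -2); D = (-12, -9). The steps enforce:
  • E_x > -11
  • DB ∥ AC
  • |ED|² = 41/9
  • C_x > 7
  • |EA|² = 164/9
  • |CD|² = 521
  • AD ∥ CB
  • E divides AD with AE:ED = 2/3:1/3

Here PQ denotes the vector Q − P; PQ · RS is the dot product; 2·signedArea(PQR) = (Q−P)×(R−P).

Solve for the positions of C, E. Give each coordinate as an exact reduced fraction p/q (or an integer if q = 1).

1. C_x = 8  [AD ∥ CB ∩ DB ∥ AC]
2. C_y = 2  [AD ∥ CB ∩ DB ∥ AC]
   → C = (8, 2)
3. E_x = -31/3  [E divides AD with AE:ED = 2/3:1/3]
4. E_y = -23/3  [E divides AD with AE:ED = 2/3:1/3]
   → E = (-31/3, -23/3)

C = (8, 2)
E = (-31/3, -23/3)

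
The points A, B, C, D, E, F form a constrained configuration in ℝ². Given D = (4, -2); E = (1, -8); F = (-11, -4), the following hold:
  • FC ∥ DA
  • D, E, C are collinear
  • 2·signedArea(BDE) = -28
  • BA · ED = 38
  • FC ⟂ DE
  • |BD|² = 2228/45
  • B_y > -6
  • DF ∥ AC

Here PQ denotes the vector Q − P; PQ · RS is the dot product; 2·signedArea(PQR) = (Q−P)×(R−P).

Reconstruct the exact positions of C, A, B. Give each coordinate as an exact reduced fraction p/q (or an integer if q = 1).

A = (76/5, -38/5)
B = (-34/15, -26/5)
C = (1/5, -48/5)

1. C_x = 1/5  [D, E, C are collinear ∩ FC ⟂ DE]
2. C_y = -48/5  [D, E, C are collinear ∩ FC ⟂ DE]
   → C = (1/5, -48/5)
3. A_x = 76/5  [DF ∥ AC ∩ FC ∥ DA]
4. A_y = -38/5  [DF ∥ AC ∩ FC ∥ DA]
   → A = (76/5, -38/5)
5. B_x = -34/15  [2·signedArea(BDE) = -28 ∩ BA · ED = 38]
6. B_y = -26/5  [2·signedArea(BDE) = -28 ∩ BA · ED = 38]
   → B = (-34/15, -26/5)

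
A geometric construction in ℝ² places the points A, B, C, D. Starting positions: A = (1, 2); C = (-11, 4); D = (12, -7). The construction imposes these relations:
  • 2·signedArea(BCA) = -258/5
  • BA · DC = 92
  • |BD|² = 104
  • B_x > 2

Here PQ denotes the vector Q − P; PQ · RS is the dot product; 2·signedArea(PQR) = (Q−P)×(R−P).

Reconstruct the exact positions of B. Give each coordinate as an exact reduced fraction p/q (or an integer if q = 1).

1. B_x = 14/5  [2·signedArea(BCA) = -258/5 ∩ BA · DC = 92]
2. B_y = -13/5  [2·signedArea(BCA) = -258/5 ∩ BA · DC = 92]
   → B = (14/5, -13/5)

B = (14/5, -13/5)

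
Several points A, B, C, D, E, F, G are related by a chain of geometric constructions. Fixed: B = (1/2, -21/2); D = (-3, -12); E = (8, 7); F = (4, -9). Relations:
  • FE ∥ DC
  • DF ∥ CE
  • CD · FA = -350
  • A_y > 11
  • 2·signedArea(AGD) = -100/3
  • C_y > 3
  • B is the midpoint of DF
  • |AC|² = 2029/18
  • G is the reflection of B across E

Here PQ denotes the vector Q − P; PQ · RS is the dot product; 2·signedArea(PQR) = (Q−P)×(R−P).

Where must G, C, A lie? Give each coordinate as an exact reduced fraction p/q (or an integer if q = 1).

1. G_x = 31/2  [G is the reflection of B across E]
2. G_y = 49/2  [G is the reflection of B across E]
   → G = (31/2, 49/2)
3. C_x = 1  [DF ∥ CE ∩ FE ∥ DC]
4. C_y = 4  [DF ∥ CE ∩ FE ∥ DC]
   → C = (1, 4)
5. A_x = 49/6  [2·signedArea(AGD) = -100/3 ∩ CD · FA = -350]
6. A_y = 71/6  [2·signedArea(AGD) = -100/3 ∩ CD · FA = -350]
   → A = (49/6, 71/6)

A = (49/6, 71/6)
C = (1, 4)
G = (31/2, 49/2)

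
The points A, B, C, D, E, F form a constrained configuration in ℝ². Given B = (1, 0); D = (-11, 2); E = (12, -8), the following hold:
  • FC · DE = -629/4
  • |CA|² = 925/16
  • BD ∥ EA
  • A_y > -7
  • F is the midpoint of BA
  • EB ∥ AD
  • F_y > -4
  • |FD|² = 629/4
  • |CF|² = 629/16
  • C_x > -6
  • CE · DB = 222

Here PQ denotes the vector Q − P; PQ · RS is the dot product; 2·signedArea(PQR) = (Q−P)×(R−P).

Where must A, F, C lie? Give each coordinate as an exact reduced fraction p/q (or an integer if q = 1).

A = (0, -6)
C = (-21/4, -1/2)
F = (1/2, -3)

1. A_x = 0  [EB ∥ AD ∩ BD ∥ EA]
2. A_y = -6  [EB ∥ AD ∩ BD ∥ EA]
   → A = (0, -6)
3. F_x = 1/2  [F is the midpoint of BA]
4. F_y = -3  [F is the midpoint of BA]
   → F = (1/2, -3)
5. C_x = -21/4  [CE · DB = 222 ∩ FC · DE = -629/4]
6. C_y = -1/2  [CE · DB = 222 ∩ FC · DE = -629/4]
   → C = (-21/4, -1/2)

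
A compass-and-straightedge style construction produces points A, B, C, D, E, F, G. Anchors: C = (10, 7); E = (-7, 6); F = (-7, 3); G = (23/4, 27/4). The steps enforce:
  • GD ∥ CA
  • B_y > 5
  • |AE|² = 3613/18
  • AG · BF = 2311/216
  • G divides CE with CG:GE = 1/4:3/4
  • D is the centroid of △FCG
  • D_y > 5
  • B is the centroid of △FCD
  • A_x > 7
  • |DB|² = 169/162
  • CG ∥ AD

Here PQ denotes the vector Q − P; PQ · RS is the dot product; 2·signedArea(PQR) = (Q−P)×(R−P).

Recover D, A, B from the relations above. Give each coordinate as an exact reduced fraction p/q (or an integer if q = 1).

1. D_x = 35/12  [D is the centroid of △FCG]
2. D_y = 67/12  [D is the centroid of △FCG]
   → D = (35/12, 67/12)
3. A_x = 43/6  [CG ∥ AD ∩ GD ∥ CA]
4. A_y = 35/6  [CG ∥ AD ∩ GD ∥ CA]
   → A = (43/6, 35/6)
5. B_x = 71/36  [B is the centroid of △FCD]
6. B_y = 187/36  [B is the centroid of △FCD]
   → B = (71/36, 187/36)

A = (43/6, 35/6)
B = (71/36, 187/36)
D = (35/12, 67/12)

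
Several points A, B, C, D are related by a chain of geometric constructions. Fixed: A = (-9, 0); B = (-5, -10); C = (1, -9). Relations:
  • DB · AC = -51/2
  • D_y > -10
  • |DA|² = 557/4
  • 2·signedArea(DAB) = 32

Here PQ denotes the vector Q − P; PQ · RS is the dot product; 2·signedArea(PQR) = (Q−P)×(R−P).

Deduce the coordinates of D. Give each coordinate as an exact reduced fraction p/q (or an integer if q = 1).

D = (-2, -19/2)

1. D_x = -2  [2·signedArea(DAB) = 32 ∩ DB · AC = -51/2]
2. D_y = -19/2  [2·signedArea(DAB) = 32 ∩ DB · AC = -51/2]
   → D = (-2, -19/2)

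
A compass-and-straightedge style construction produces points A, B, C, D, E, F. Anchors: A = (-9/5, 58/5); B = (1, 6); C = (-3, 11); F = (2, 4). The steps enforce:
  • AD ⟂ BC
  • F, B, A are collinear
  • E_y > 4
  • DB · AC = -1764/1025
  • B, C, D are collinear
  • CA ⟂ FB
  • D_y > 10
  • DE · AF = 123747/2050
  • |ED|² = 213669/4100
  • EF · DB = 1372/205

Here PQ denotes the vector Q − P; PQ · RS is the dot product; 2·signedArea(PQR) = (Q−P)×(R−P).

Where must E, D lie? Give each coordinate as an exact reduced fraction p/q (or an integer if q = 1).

1. D_x = -579/205  [B, C, D are collinear ∩ AD ⟂ BC]
2. D_y = 442/41  [B, C, D are collinear ∩ AD ⟂ BC]
   → D = (-579/205, 442/41)
3. E_x = 3/2  [EF · DB = 1372/205 ∩ DE · AF = 123747/2050]
4. E_y = 5  [EF · DB = 1372/205 ∩ DE · AF = 123747/2050]
   → E = (3/2, 5)

D = (-579/205, 442/41)
E = (3/2, 5)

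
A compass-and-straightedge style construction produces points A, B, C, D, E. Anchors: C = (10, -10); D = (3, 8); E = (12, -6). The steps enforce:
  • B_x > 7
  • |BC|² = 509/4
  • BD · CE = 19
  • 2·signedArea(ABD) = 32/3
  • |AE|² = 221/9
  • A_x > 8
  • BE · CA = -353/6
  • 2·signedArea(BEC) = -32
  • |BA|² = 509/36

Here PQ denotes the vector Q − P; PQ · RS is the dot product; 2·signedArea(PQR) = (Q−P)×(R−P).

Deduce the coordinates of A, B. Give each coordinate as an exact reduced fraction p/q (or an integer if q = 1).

A = (25/3, -8/3)
B = (15/2, 1)

1. B_x = 15/2  [2·signedArea(BEC) = -32 ∩ BD · CE = 19]
2. B_y = 1  [2·signedArea(BEC) = -32 ∩ BD · CE = 19]
   → B = (15/2, 1)
3. A_x = 25/3  [2·signedArea(ABD) = 32/3 ∩ BE · CA = -353/6]
4. A_y = -8/3  [2·signedArea(ABD) = 32/3 ∩ BE · CA = -353/6]
   → A = (25/3, -8/3)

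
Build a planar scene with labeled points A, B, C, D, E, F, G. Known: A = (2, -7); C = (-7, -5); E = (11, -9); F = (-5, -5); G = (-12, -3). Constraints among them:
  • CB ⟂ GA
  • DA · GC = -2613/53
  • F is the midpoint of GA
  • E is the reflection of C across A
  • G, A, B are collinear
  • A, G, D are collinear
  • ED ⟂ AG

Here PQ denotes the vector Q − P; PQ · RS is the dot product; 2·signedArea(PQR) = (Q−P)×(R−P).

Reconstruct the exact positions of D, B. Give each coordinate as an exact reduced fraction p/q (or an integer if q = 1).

1. D_x = 575/53  [A, G, D are collinear ∩ ED ⟂ AG]
2. D_y = -505/53  [A, G, D are collinear ∩ ED ⟂ AG]
   → D = (575/53, -505/53)
3. B_x = -363/53  [G, A, B are collinear ∩ CB ⟂ GA]
4. B_y = -237/53  [G, A, B are collinear ∩ CB ⟂ GA]
   → B = (-363/53, -237/53)

B = (-363/53, -237/53)
D = (575/53, -505/53)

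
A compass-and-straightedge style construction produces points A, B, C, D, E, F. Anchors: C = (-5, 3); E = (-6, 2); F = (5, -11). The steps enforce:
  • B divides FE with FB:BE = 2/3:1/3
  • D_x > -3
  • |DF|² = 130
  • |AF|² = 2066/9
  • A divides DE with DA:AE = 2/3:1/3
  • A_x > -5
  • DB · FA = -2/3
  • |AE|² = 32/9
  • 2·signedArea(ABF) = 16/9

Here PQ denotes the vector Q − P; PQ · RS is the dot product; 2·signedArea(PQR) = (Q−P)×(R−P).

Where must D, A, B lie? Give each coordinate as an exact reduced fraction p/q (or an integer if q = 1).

1. B_x = -7/3  [B divides FE with FB:BE = 2/3:1/3]
2. B_y = -7/3  [B divides FE with FB:BE = 2/3:1/3]
   → B = (-7/3, -7/3)
3. A_x = -14/3  [line 26/3·x + 22/3·y + 320/9 = 0 ∩ |AE|² = 32/9]
4. A_y = 2/3  [line 26/3·x + 22/3·y + 320/9 = 0 ∩ |AE|² = 32/9]
   → A = (-14/3, 2/3)
5. D_x = -2  [DB · FA = -2/3 ∩ A divides DE with DA:AE = 2/3:1/3]
6. D_y = -2  [DB · FA = -2/3 ∩ A divides DE with DA:AE = 2/3:1/3]
   → D = (-2, -2)

A = (-14/3, 2/3)
B = (-7/3, -7/3)
D = (-2, -2)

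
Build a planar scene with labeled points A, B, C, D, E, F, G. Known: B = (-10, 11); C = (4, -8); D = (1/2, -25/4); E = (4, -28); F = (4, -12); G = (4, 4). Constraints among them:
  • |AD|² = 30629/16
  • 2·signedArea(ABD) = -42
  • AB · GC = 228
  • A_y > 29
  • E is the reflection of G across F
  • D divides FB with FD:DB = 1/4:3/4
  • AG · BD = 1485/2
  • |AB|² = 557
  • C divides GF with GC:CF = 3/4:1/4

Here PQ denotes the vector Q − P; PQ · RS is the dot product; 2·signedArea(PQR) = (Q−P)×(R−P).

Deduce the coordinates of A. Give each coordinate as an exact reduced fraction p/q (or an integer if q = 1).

A = (-24, 30)

1. A_x = -24  [AB · GC = 228 ∩ AG · BD = 1485/2]
2. A_y = 30  [AB · GC = 228 ∩ AG · BD = 1485/2]
   → A = (-24, 30)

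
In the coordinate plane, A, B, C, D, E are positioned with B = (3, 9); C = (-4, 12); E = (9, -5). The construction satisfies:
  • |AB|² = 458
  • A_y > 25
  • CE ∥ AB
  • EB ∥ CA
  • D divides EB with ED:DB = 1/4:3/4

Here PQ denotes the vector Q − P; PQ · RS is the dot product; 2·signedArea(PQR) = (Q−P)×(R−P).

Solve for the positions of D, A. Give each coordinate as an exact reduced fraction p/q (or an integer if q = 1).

1. D_x = 15/2  [D divides EB with ED:DB = 1/4:3/4]
2. D_y = -3/2  [D divides EB with ED:DB = 1/4:3/4]
   → D = (15/2, -3/2)
3. A_x = -10  [CE ∥ AB ∩ EB ∥ CA]
4. A_y = 26  [CE ∥ AB ∩ EB ∥ CA]
   → A = (-10, 26)

A = (-10, 26)
D = (15/2, -3/2)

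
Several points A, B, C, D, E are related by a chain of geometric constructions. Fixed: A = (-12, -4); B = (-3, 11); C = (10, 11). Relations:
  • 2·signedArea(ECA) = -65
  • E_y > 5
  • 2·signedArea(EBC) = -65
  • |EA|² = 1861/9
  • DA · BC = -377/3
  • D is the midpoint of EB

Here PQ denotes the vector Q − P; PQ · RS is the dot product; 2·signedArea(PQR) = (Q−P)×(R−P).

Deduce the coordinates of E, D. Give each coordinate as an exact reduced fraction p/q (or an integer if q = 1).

1. E_x = -5/3  [2·signedArea(EBC) = -65 ∩ 2·signedArea(ECA) = -65]
2. E_y = 6  [2·signedArea(EBC) = -65 ∩ 2·signedArea(ECA) = -65]
   → E = (-5/3, 6)
3. D_x = -7/3  [D is the midpoint of EB]
4. D_y = 17/2  [D is the midpoint of EB]
   → D = (-7/3, 17/2)

D = (-7/3, 17/2)
E = (-5/3, 6)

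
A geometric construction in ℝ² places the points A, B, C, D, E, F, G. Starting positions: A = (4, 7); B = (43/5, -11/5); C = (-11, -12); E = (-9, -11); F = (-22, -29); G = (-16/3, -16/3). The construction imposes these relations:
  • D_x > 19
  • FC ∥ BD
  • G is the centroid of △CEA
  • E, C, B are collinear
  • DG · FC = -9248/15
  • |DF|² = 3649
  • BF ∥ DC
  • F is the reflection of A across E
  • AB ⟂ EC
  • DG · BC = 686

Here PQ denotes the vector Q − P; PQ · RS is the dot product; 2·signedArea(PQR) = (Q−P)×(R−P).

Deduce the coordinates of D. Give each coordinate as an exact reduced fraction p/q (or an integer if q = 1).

D = (98/5, 74/5)

1. D_x = 98/5  [BF ∥ DC ∩ FC ∥ BD]
2. D_y = 74/5  [BF ∥ DC ∩ FC ∥ BD]
   → D = (98/5, 74/5)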